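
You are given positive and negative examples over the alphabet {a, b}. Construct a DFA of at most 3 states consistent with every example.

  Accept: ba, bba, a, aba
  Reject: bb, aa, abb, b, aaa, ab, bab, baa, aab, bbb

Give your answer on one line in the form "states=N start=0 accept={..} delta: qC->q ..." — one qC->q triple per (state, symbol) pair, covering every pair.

Grow the machine one transition at a time. Run the examples from 0; the earliest place one falls off (shortest prefix, ties alphabetical) gets sent to the lowest-numbered state that keeps every Accept/Reject pair distinguishable — a pair clashes when both reach the same state with identical unread suffix — and to a fresh state only if none does.
a: 0a undefined. 0a->0: no, a/aa meet in 0. Open state 1: 0a->1.
b: 0b undefined. 0b->0: ok.
aa: 1a undefined. 1a->0: no, ba/aaa meet in 1. 1a->1: no, ba/aa meet in 1. Open state 2: 1a->2.
ab: 1b undefined. 1b->0: ok.
aaa: 2a undefined. 2a->0: ok.
aab: 2b undefined. 2b->0: ok.
All examples now run through 3 states with every (state, symbol) defined. Accept strings end in {1}, Reject strings end in {0,2}; accept={1}.

states=3 start=0 accept={1} delta: 0a->1 0b->0 1a->2 1b->0 2a->0 2b->0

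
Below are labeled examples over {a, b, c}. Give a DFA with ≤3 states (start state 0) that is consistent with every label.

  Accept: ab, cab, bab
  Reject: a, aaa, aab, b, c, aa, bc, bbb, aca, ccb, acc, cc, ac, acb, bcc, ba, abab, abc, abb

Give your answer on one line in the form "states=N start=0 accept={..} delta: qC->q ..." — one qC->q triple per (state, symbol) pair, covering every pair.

states=3 start=0 accept={2} delta: 0a->1 0b->0 0c->0 1a->0 1b->2 1c->0 2a->0 2b->0 2c->0

Grow the machine one transition at a time. Run the examples from 0; the earliest place one falls off (shortest prefix, ties alphabetical) gets sent to the lowest-numbered state that keeps every Accept/Reject pair distinguishable — a pair clashes when both reach the same state with identical unread suffix — and to a fresh state only if none does.
a: 0a undefined. 0a->0: no, ab/aab meet in 0 with "b" left. Open state 1: 0a->1.
b: 0b undefined. 0b->0: ok.
c: 0c undefined. 0c->0: ok.
aa: 1a undefined. 1a->0: ok.
ab: 1b undefined. 1b->0: no, ab/aab meet in 0. 1b->1: no, ab/a meet in 1. Open state 2: 1b->2.
ac: 1c undefined. 1c->0: ok.
aba: 2a undefined. 2a->0: ok.
abb: 2b undefined. 2b->0: ok.
abc: 2c undefined. 2c->0: ok.
All examples now run through 3 states with every (state, symbol) defined. Accept strings end in {2}, Reject strings end in {0,1}; accept={2}.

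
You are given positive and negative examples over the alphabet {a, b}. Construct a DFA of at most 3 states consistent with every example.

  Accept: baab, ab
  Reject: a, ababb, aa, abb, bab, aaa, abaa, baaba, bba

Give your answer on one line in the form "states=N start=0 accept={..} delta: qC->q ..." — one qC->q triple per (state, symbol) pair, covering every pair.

states=3 start=0 accept={1} delta: 0a->0 0b->1 1a->2 1b->0 2a->0 2b->2

Fold the examples into a partial DFA from state 0: repeatedly fix the first undefined (state, symbol) met by the shortest-then-alphabetical prefix, trying targets in increasing order and rejecting any under which an Accept and a Reject string meet in one state with the same remainder; add a state when all current targets are rejected. Accepting states are where Accept strings end.
a: 0a undefined. 0a->0: ok.
b: 0b undefined. 0b->0: no, baab/a meet in 0. Open state 1: 0b->1.
ba: 1a undefined. 1a->0: no, baab/bab meet in 1. 1a->1: no, baab/abb meet in 1 with "b" left. Open state 2: 1a->2.
bb: 1b undefined. 1b->0: ok.
baa: 2a undefined. 2a->0: ok.
bab: 2b undefined. 2b->0: no, baab/ababb meet in 1. 2b->1: no, baab/bab meet in 1. 2b->2: ok.
All examples now run through 3 states with every (state, symbol) defined. Accept strings end in {1}, Reject strings end in {0,2}; accept={1}.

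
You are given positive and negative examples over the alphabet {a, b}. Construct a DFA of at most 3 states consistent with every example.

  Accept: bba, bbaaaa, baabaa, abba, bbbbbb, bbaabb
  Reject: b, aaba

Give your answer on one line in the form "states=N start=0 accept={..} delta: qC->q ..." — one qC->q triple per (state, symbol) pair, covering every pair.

Fold the examples into a partial DFA from state 0: repeatedly fix the first undefined (state, symbol) met by the shortest-then-alphabetical prefix, trying targets in increasing order and rejecting any under which an Accept and a Reject string meet in one state with the same remainder; add a state when all current targets are rejected. Accepting states are where Accept strings end.
a: 0a undefined. 0a->0: ok.
b: 0b undefined. 0b->0: no, bba/b meet in 0. Open state 1: 0b->1.
ba: 1a undefined. 1a->0: no, baabaa/aaba meet in 0. 1a->1: ok.
bb: 1b undefined. 1b->0: ok.
All examples now run through 2 states with every (state, symbol) defined. Accept strings end in {0}, Reject strings end in {1}; accept={0}.

states=2 start=0 accept={0} delta: 0a->0 0b->1 1a->1 1b->0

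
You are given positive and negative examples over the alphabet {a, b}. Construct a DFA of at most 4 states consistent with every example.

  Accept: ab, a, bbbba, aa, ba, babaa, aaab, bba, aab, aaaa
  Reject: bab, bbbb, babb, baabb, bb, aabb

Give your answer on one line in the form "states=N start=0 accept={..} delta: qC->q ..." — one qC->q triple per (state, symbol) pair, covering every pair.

states=3 start=0 accept={0,1} delta: 0a->0 0b->1 1a->1 1b->2 2a->0 2b->2

Fold the examples into a partial DFA from state 0: repeatedly fix the first undefined (state, symbol) met by the shortest-then-alphabetical prefix, trying targets in increasing order and rejecting any under which an Accept and a Reject string meet in one state with the same remainder; add a state when all current targets are rejected. Accepting states are where Accept strings end.
a: 0a undefined. 0a->0: ok.
b: 0b undefined. 0b->0: no, ab/bab meet in 0. Open state 1: 0b->1.
ba: 1a undefined. 1a->0: no, ab/bab meet in 1. 1a->1: ok.
bb: 1b undefined. 1b->0: no, ab/babb meet in 1. 1b->1: no, ab/bab meet in 1. Open state 2: 1b->2.
bba: 2a undefined. 2a->0: ok.
bbb: 2b undefined. 2b->0: no, ab/bbbb meet in 1. 2b->1: no, ab/babb meet in 1. 2b->2: ok.
All examples now run through 3 states with every (state, symbol) defined. Accept strings end in {0,1}, Reject strings end in {2}; accept={0,1}.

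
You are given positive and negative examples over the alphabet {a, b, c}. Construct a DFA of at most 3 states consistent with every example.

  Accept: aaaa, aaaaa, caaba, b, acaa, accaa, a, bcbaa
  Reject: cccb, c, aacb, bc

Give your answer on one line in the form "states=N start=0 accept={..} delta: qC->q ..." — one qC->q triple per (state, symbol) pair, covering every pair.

State merging on the prefix tree: take the shortest (then alphabetical) example prefix whose next move is undefined and point that move at state 0, else 1, else 2, ...; a target is out if some Accept/Reject pair would then sit in one state with the same input left (inseparable). If every existing state is out, open a new one.
a: 0a undefined. 0a->0: ok.
b: 0b undefined. 0b->0: ok.
c: 0c undefined. 0c->0: no, aaaa/cccb meet in 0. Open state 1: 0c->1.
ca: 1a undefined. 1a->0: ok.
cc: 1c undefined. 1c->0: ok.
bcb: 1b undefined. 1b->0: no, aaaa/cccb meet in 0. 1b->1: ok.
All examples now run through 2 states with every (state, symbol) defined. Accept strings end in {0}, Reject strings end in {1}; accept={0}.

states=2 start=0 accept={0} delta: 0a->0 0b->0 0c->1 1a->0 1b->1 1c->0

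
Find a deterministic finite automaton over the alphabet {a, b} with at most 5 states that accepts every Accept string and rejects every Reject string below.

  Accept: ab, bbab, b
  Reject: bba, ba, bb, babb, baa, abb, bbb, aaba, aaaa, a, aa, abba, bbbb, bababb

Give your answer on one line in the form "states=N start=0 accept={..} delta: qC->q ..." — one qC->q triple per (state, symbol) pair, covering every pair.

states=3 start=0 accept={1} delta: 0a->0 0b->1 1a->0 1b->2 2a->0 2b->2

Fold the examples into a partial DFA from state 0: repeatedly fix the first undefined (state, symbol) met by the shortest-then-alphabetical prefix, trying targets in increasing order and rejecting any under which an Accept and a Reject string meet in one state with the same remainder; add a state when all current targets are rejected. Accepting states are where Accept strings end.
a: 0a undefined. 0a->0: ok.
b: 0b undefined. 0b->0: no, ab/bba meet in 0. Open state 1: 0b->1.
ba: 1a undefined. 1a->0: ok.
bb: 1b undefined. 1b->0: no, ab/bbb meet in 1. 1b->1: no, ab/bb meet in 1. Open state 2: 1b->2.
bba: 2a undefined. 2a->0: ok.
bbb: 2b undefined. 2b->0: no, ab/bbbb meet in 1. 2b->1: no, ab/bbb meet in 1. 2b->2: ok.
All examples now run through 3 states with every (state, symbol) defined. Accept strings end in {1}, Reject strings end in {0,2}; accept={1}.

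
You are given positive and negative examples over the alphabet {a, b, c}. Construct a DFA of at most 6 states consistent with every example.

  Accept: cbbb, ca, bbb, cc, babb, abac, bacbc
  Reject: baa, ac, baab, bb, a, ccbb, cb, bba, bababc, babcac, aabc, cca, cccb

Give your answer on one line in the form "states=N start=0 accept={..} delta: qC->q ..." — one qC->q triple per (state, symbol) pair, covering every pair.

states=5 start=0 accept={1,4} delta: 0a->0 0b->1 0c->2 1a->3 1b->0 1c->0 2a->1 2b->3 2c->4 3a->2 3b->0 3c->4 4a->0 4b->2 4c->1

State merging on the prefix tree: take the shortest (then alphabetical) example prefix whose next move is undefined and point that move at state 0, else 1, else 2, ...; a target is out if some Accept/Reject pair would then sit in one state with the same input left (inseparable). If every existing state is out, open a new one.
a: 0a undefined. 0a->0: ok.
b: 0b undefined. 0b->0: no, bbb/baa meet in 0. Open state 1: 0b->1.
c: 0c undefined. 0c->0: no, ca/ac meet in 0. 0c->1: no, cc/aabc meet in 1 with "c" left. Open state 2: 0c->2.
ba: 1a undefined. 1a->0: no, babb/bb meet in 1 with "b" left. 1a->1: no, abac/aabc meet in 1 with "c" left. 1a->2: no, ca/baa meet in 2 with "a" left. Open state 3: 1a->3.
bb: 1b undefined. 1b->0: ok.
ca: 2a undefined. 2a->0: no, ca/bb meet in 0. 2a->1: ok.
cb: 2b undefined. 2b->0: no, cbbb/bb meet in 0. 2b->1: no, cbbb/cb meet in 1. 2b->2: no, cbbb/ac meet in 2. 2b->3: ok.
cc: 2c undefined. 2c->0: no, cc/bb meet in 0. 2c->1: no, ca/ccbb meet in 1. 2c->2: no, ca/cca meet in 1. 2c->3: no, cbbb/ccbb meet in 3 with "bb" left. Open state 4: 2c->4.
baa: 3a undefined. 3a->0: no, ca/baab meet in 1. 3a->1: no, ca/baa meet in 1. 3a->2: ok.
bab: 3b undefined. 3b->0: ok.
bac: 3c undefined. 3c->0: no, abac/bb meet in 0. 3c->1: no, bacbc/baa meet in 2. 3c->2: no, abac/baa meet in 2. 3c->3: no, abac/baab meet in 3. 3c->4: ok.
cca: 4a undefined. 4a->0: ok.
ccb: 4b undefined. 4b->0: no, cbbb/ccbb meet in 1. 4b->1: no, bacbc/bababc meet in 1 with "c" left. 4b->2: ok.
ccc: 4c undefined. 4c->0: no, cbbb/cccb meet in 1. 4c->1: ok.
aabc: 1c undefined. 1c->0: ok.
All examples now run through 5 states with every (state, symbol) defined. Accept strings end in {1,4}, Reject strings end in {0,2,3}; accept={1,4}.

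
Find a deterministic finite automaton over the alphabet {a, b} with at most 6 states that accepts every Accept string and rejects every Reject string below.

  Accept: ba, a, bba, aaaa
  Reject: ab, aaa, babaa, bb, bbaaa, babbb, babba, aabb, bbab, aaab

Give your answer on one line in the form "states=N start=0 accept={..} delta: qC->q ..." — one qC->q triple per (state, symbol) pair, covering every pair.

Fold the examples into a partial DFA from state 0: repeatedly fix the first undefined (state, symbol) met by the shortest-then-alphabetical prefix, trying targets in increasing order and rejecting any under which an Accept and a Reject string meet in one state with the same remainder; add a state when all current targets are rejected. Accepting states are where Accept strings end.
a: 0a undefined. 0a->0: no, a/aaa meet in 0. Open state 1: 0a->1.
b: 0b undefined. 0b->0: ok.
aa: 1a undefined. 1a->0: no, ba/aaa meet in 1. 1a->1: no, ba/aaa meet in 1. Open state 2: 1a->2.
ab: 1b undefined. 1b->0: no, ba/babba meet in 1. 1b->1: no, ba/ab meet in 1. 1b->2: no, aaaa/babaa meet in 2 with "aa" left. Open state 3: 1b->3.
aaa: 2a undefined. 2a->0: ok.
aab: 2b undefined. 2b->0: ok.
baba: 3a undefined. 3a->0: no, ba/babaa meet in 1. 3a->1: ok.
babb: 3b undefined. 3b->0: no, ba/babba meet in 1. 3b->1: ok.
All examples now run through 4 states with every (state, symbol) defined. Accept strings end in {1}, Reject strings end in {0,2,3}; accept={1}.

states=4 start=0 accept={1} delta: 0a->1 0b->0 1a->2 1b->3 2a->0 2b->0 3a->1 3b->1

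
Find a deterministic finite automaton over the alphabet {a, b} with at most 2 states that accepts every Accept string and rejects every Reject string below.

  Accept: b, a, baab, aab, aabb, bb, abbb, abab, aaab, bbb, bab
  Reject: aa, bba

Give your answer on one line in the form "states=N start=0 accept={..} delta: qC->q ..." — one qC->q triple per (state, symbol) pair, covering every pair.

Fold the examples into a partial DFA from state 0: repeatedly fix the first undefined (state, symbol) met by the shortest-then-alphabetical prefix, trying targets in increasing order and rejecting any under which an Accept and a Reject string meet in one state with the same remainder; add a state when all current targets are rejected. Accepting states are where Accept strings end.
a: 0a undefined. 0a->0: no, a/aa meet in 0. Open state 1: 0a->1.
b: 0b undefined. 0b->0: no, a/bba meet in 1. 0b->1: ok.
aa: 1a undefined. 1a->0: ok.
ab: 1b undefined. 1b->0: no, b/bba meet in 1. 1b->1: ok.
All examples now run through 2 states with every (state, symbol) defined. Accept strings end in {1}, Reject strings end in {0}; accept={1}.

states=2 start=0 accept={1} delta: 0a->1 0b->1 1a->0 1b->1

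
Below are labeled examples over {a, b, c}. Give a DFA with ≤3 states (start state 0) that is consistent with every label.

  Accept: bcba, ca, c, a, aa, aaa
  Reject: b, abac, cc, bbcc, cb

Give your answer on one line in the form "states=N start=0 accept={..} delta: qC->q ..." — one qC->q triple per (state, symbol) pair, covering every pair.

Grow the machine one transition at a time. Run the examples from 0; the earliest place one falls off (shortest prefix, ties alphabetical) gets sent to the lowest-numbered state that keeps every Accept/Reject pair distinguishable — a pair clashes when both reach the same state with identical unread suffix — and to a fresh state only if none does.
a: 0a undefined. 0a->0: ok.
b: 0b undefined. 0b->0: no, c/abac meet in 0 with "c" left. Open state 1: 0b->1.
c: 0c undefined. 0c->0: no, ca/cc meet in 0. 0c->1: no, c/b meet in 1. Open state 2: 0c->2.
bb: 1b undefined. 1b->0: ok.
bc: 1c undefined. 1c->0: ok.
ca: 2a undefined. 2a->0: ok.
cb: 2b undefined. 2b->0: no, ca/cb meet in 0. 2b->1: ok.
cc: 2c undefined. 2c->0: no, ca/cc meet in 0. 2c->1: ok.
aba: 1a undefined. 1a->0: no, c/abac meet in 2. 1a->1: no, bcba/b meet in 1. 1a->2: ok.
All examples now run through 3 states with every (state, symbol) defined. Accept strings end in {0,2}, Reject strings end in {1}; accept={0,2}.

states=3 start=0 accept={0,2} delta: 0a->0 0b->1 0c->2 1a->2 1b->0 1c->0 2a->0 2b->1 2c->1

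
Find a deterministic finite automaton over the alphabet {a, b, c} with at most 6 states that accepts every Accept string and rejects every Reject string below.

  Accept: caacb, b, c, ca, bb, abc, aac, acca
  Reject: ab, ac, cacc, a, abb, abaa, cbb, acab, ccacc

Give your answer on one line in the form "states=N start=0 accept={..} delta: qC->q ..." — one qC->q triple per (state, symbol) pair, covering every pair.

State merging on the prefix tree: take the shortest (then alphabetical) example prefix whose next move is undefined and point that move at state 0, else 1, else 2, ...; a target is out if some Accept/Reject pair would then sit in one state with the same input left (inseparable). If every existing state is out, open a new one.
a: 0a undefined. 0a->0: no, b/ab meet in 0 with "b" left. Open state 1: 0a->1.
b: 0b undefined. 0b->0: ok.
c: 0c undefined. 0c->0: no, b/cbb meet in 0. 0c->1: no, c/a meet in 1. Open state 2: 0c->2.
aa: 1a undefined. 1a->0: ok.
ab: 1b undefined. 1b->0: no, b/ab meet in 0. 1b->1: no, abc/ac meet in 1 with "c" left. 1b->2: no, c/ab meet in 2. Open state 3: 1b->3.
ac: 1c undefined. 1c->0: no, b/ac meet in 0. 1c->1: no, b/acab meet in 0. 1c->2: no, c/ac meet in 2. 1c->3: ok.
ca: 2a undefined. 2a->0: no, caacb/abb meet in 3 with "b" left. 2a->1: no, ca/a meet in 1. 2a->2: ok.
cb: 2b undefined. 2b->0: no, b/cbb meet in 0. 2b->1: ok.
cc: 2c undefined. 2c->0: no, c/cacc meet in 2. 2c->1: no, caacb/ab meet in 3. 2c->2: no, caacb/a meet in 1. 2c->3: no, caacb/abb meet in 3 with "b" left. Open state 4: 2c->4.
aba: 3a undefined. 3a->0: no, b/acab meet in 0. 3a->1: no, b/abaa meet in 0. 3a->2: no, c/abaa meet in 2. 3a->3: ok.
abb: 3b undefined. 3b->0: no, b/abb meet in 0. 3b->1: ok.
abc: 3c undefined. 3c->0: no, acca/a meet in 1. 3c->1: no, abc/a meet in 1. 3c->2: ok.
cca: 4a undefined. 4a->0: ok.
cacc: 4c undefined. 4c->0: no, b/cacc meet in 0. 4c->1: ok.
caacb: 4b undefined. 4b->0: ok.
All examples now run through 5 states with every (state, symbol) defined. Accept strings end in {0,2}, Reject strings end in {1,3,4}; accept={0,2}.

states=5 start=0 accept={0,2} delta: 0a->1 0b->0 0c->2 1a->0 1b->3 1c->3 2a->2 2b->1 2c->4 3a->3 3b->1 3c->2 4a->0 4b->0 4c->1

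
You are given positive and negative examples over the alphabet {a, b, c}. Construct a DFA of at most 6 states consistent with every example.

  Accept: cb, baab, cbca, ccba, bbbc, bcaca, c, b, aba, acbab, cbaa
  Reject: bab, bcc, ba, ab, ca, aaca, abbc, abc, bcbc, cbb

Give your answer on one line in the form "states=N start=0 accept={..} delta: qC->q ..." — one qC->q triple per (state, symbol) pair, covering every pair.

states=4 start=0 accept={0,2,3} delta: 0a->1 0b->0 0c->2 1a->0 1b->1 1c->1 2a->1 2b->3 2c->1 3a->1 3b->1 3c->1

Fold the examples into a partial DFA from state 0: repeatedly fix the first undefined (state, symbol) met by the shortest-then-alphabetical prefix, trying targets in increasing order and rejecting any under which an Accept and a Reject string meet in one state with the same remainder; add a state when all current targets are rejected. Accepting states are where Accept strings end.
a: 0a undefined. 0a->0: no, b/ab meet in 0 with "b" left. Open state 1: 0a->1.
b: 0b undefined. 0b->0: ok.
c: 0c undefined. 0c->0: no, cb/bcc meet in 0. 0c->1: no, cb/bab meet in 1 with "b" left. Open state 2: 0c->2.
aa: 1a undefined. 1a->0: ok.
ab: 1b undefined. 1b->0: no, baab/bab meet in 0. 1b->1: ok.
ac: 1c undefined. 1c->0: no, baab/abbc meet in 0. 1c->1: ok.
ca: 2a undefined. 2a->0: no, baab/ca meet in 0. 2a->1: ok.
cb: 2b undefined. 2b->0: no, cb/cbb meet in 0. 2b->1: no, cb/bab meet in 1. 2b->2: no, cb/cbb meet in 2. Open state 3: 2b->3.
cc: 2c undefined. 2c->0: no, baab/bcc meet in 0. 2c->1: ok.
cba: 3a undefined. 3a->0: no, cbaa/bab meet in 1. 3a->1: ok.
cbb: 3b undefined. 3b->0: no, baab/cbb meet in 0. 3b->1: ok.
cbc: 3c undefined. 3c->0: no, baab/bcbc meet in 0. 3c->1: ok.
All examples now run through 4 states with every (state, symbol) defined. Accept strings end in {0,2,3}, Reject strings end in {1}; accept={0,2,3}.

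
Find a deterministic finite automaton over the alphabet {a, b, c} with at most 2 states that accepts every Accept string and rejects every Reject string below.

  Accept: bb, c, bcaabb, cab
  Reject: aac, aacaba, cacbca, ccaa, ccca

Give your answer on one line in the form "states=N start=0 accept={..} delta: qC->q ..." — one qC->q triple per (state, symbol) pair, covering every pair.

states=2 start=0 accept={0} delta: 0a->1 0b->0 0c->0 1a->1 1b->0 1c->1

State merging on the prefix tree: take the shortest (then alphabetical) example prefix whose next move is undefined and point that move at state 0, else 1, else 2, ...; a target is out if some Accept/Reject pair would then sit in one state with the same input left (inseparable). If every existing state is out, open a new one.
a: 0a undefined. 0a->0: no, c/aac meet in 0 with "c" left. Open state 1: 0a->1.
b: 0b undefined. 0b->0: ok.
c: 0c undefined. 0c->0: ok.
aa: 1a undefined. 1a->0: no, bb/aac meet in 0. 1a->1: ok.
aac: 1c undefined. 1c->0: no, bb/aac meet in 0. 1c->1: ok.
cab: 1b undefined. 1b->0: ok.
All examples now run through 2 states with every (state, symbol) defined. Accept strings end in {0}, Reject strings end in {1}; accept={0}.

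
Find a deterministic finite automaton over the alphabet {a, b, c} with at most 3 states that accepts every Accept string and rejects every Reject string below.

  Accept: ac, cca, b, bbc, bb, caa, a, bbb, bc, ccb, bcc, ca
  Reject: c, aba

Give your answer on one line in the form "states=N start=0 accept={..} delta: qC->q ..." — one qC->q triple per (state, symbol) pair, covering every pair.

states=3 start=0 accept={1,2} delta: 0a->1 0b->1 0c->0 1a->1 1b->2 1c->1 2a->0 2b->1 2c->1

Fold the examples into a partial DFA from state 0: repeatedly fix the first undefined (state, symbol) met by the shortest-then-alphabetical prefix, trying targets in increasing order and rejecting any under which an Accept and a Reject string meet in one state with the same remainder; add a state when all current targets are rejected. Accepting states are where Accept strings end.
a: 0a undefined. 0a->0: no, ac/c meet in 0 with "c" left. Open state 1: 0a->1.
b: 0b undefined. 0b->0: no, bbc/c meet in 0 with "c" left. 0b->1: ok.
c: 0c undefined. 0c->0: ok.
ab: 1b undefined. 1b->0: no, cca/aba meet in 1. 1b->1: no, caa/aba meet in 1 with "a" left. Open state 2: 1b->2.
ac: 1c undefined. 1c->0: no, ac/c meet in 0. 1c->1: ok.
aba: 2a undefined. 2a->0: ok.
bbb: 2b undefined. 2b->0: no, bbb/c meet in 0. 2b->1: ok.
bbc: 2c undefined. 2c->0: no, bbc/c meet in 0. 2c->1: ok.
caa: 1a undefined. 1a->0: no, caa/c meet in 0. 1a->1: ok.
All examples now run through 3 states with every (state, symbol) defined. Accept strings end in {1,2}, Reject strings end in {0}; accept={1,2}.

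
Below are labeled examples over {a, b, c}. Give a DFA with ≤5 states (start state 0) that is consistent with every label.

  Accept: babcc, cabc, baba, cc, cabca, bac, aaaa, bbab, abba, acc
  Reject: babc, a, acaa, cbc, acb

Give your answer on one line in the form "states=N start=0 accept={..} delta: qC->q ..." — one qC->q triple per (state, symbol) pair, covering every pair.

states=4 start=0 accept={0,2,3} delta: 0a->1 0b->0 0c->1 1a->2 1b->2 1c->3 2a->2 2b->1 2c->1 3a->0 3b->1 3c->0

Grow the machine one transition at a time. Run the examples from 0; the earliest place one falls off (shortest prefix, ties alphabetical) gets sent to the lowest-numbered state that keeps every Accept/Reject pair distinguishable — a pair clashes when both reach the same state with identical unread suffix — and to a fresh state only if none does.
a: 0a undefined. 0a->0: no, aaaa/a meet in 0. Open state 1: 0a->1.
b: 0b undefined. 0b->0: ok.
c: 0c undefined. 0c->0: no, cabc/babc meet in 1 with "bc" left. 0c->1: ok.
aa: 1a undefined. 1a->0: no, cabc/a meet in 1. 1a->1: no, cabc/babc meet in 1 with "bc" left. Open state 2: 1a->2.
ab: 1b undefined. 1b->0: no, baba/babc meet in 1. 1b->1: no, cc/babc meet in 1 with "c" left. 1b->2: ok.
ac: 1c undefined. 1c->0: no, cc/acb meet in 0. 1c->1: no, baba/acaa meet in 2 with "a" left. 1c->2: no, aaaa/acaa meet in 2 with "aa" left. Open state 3: 1c->3.
aaa: 2a undefined. 2a->0: no, aaaa/a meet in 1. 2a->1: no, baba/a meet in 1. 2a->2: ok.
abb: 2b undefined. 2b->0: no, cabc/a meet in 1. 2b->1: ok.
aca: 3a undefined. 3a->0: ok.
acb: 3b undefined. 3b->0: no, cabca/acb meet in 0. 3b->1: ok.
acc: 3c undefined. 3c->0: ok.
cbc: 2c undefined. 2c->0: no, babcc/a meet in 1. 2c->1: ok.
All examples now run through 4 states with every (state, symbol) defined. Accept strings end in {0,2,3}, Reject strings end in {1}; accept={0,2,3}.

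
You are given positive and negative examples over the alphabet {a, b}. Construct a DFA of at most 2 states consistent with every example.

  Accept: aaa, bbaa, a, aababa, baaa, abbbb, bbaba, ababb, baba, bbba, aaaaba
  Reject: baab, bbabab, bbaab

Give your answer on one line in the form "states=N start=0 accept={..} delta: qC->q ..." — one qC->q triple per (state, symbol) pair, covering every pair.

states=2 start=0 accept={0} delta: 0a->0 0b->1 1a->0 1b->0

State merging on the prefix tree: take the shortest (then alphabetical) example prefix whose next move is undefined and point that move at state 0, else 1, else 2, ...; a target is out if some Accept/Reject pair would then sit in one state with the same input left (inseparable). If every existing state is out, open a new one.
a: 0a undefined. 0a->0: ok.
b: 0b undefined. 0b->0: no, aaa/baab meet in 0. Open state 1: 0b->1.
ba: 1a undefined. 1a->0: ok.
bb: 1b undefined. 1b->0: ok.
All examples now run through 2 states with every (state, symbol) defined. Accept strings end in {0}, Reject strings end in {1}; accept={0}.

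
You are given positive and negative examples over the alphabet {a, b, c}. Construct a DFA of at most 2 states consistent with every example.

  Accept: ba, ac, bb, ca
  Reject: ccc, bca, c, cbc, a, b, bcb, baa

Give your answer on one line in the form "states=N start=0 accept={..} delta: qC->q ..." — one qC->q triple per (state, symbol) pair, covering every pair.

states=2 start=0 accept={0} delta: 0a->1 0b->1 0c->1 1a->0 1b->0 1c->0

Fold the examples into a partial DFA from state 0: repeatedly fix the first undefined (state, symbol) met by the shortest-then-alphabetical prefix, trying targets in increasing order and rejecting any under which an Accept and a Reject string meet in one state with the same remainder; add a state when all current targets are rejected. Accepting states are where Accept strings end.
a: 0a undefined. 0a->0: no, ac/c meet in 0 with "c" left. Open state 1: 0a->1.
b: 0b undefined. 0b->0: no, ba/a meet in 1. 0b->1: ok.
c: 0c undefined. 0c->0: no, ac/cbc meet in 1 with "c" left. 0c->1: ok.
ac: 1c undefined. 1c->0: ok.
ba: 1a undefined. 1a->0: ok.
bb: 1b undefined. 1b->0: ok.
All examples now run through 2 states with every (state, symbol) defined. Accept strings end in {0}, Reject strings end in {1}; accept={0}.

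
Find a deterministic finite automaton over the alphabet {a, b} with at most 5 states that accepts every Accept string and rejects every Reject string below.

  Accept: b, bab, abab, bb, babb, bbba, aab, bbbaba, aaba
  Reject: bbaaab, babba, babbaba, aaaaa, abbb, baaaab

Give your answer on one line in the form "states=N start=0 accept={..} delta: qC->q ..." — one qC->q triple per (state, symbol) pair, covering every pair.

Fold the examples into a partial DFA from state 0: repeatedly fix the first undefined (state, symbol) met by the shortest-then-alphabetical prefix, trying targets in increasing order and rejecting any under which an Accept and a Reject string meet in one state with the same remainder; add a state when all current targets are rejected. Accepting states are where Accept strings end.
a: 0a undefined. 0a->0: ok.
b: 0b undefined. 0b->0: no, b/bbaaab meet in 0. Open state 1: 0b->1.
ba: 1a undefined. 1a->0: no, b/baaaab meet in 1. 1a->1: no, bab/baaaab meet in 1 with "b" left. Open state 2: 1a->2.
bb: 1b undefined. 1b->0: no, b/bbaaab meet in 1. 1b->1: no, b/abbb meet in 1. 1b->2: no, bab/abbb meet in 2 with "b" left. Open state 3: 1b->3.
baa: 2a undefined. 2a->0: no, b/baaaab meet in 1. 2a->1: no, bb/baaaab meet in 3. 2a->2: no, bab/baaaab meet in 2 with "b" left. 2a->3: ok.
bab: 2b undefined. 2b->0: no, bab/babbaba meet in 0. 2b->1: ok.
bba: 3a undefined. 3a->0: no, b/bbaaab meet in 1. 3a->1: no, b/babba meet in 1. 3a->2: no, b/bbaaab meet in 1. 3a->3: no, bb/babba meet in 3. Open state 4: 3a->4.
bbb: 3b undefined. 3b->0: no, bbba/aaaaa meet in 0. 3b->1: no, b/abbb meet in 1. 3b->2: no, aaba/abbb meet in 2. 3b->3: no, bb/abbb meet in 3. 3b->4: ok.
bbaa: 4a undefined. 4a->0: no, b/bbaaab meet in 1. 4a->1: no, b/bbaaab meet in 1. 4a->2: no, b/baaaab meet in 1. 4a->3: ok.
babbab: 4b undefined. 4b->0: ok.
All examples now run through 5 states with every (state, symbol) defined. Accept strings end in {1,2,3}, Reject strings end in {0,4}; accept={1,2,3}.

states=5 start=0 accept={1,2,3} delta: 0a->0 0b->1 1a->2 1b->3 2a->3 2b->1 3a->4 3b->4 4a->3 4b->0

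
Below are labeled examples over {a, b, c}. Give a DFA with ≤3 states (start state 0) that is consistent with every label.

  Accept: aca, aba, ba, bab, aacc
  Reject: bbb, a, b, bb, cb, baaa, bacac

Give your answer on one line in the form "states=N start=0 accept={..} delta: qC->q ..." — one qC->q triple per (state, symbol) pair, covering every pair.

State merging on the prefix tree: take the shortest (then alphabetical) example prefix whose next move is undefined and point that move at state 0, else 1, else 2, ...; a target is out if some Accept/Reject pair would then sit in one state with the same input left (inseparable). If every existing state is out, open a new one.
a: 0a undefined. 0a->0: ok.
b: 0b undefined. 0b->0: no, aba/bbb meet in 0. Open state 1: 0b->1.
c: 0c undefined. 0c->0: no, aca/a meet in 0. 0c->1: ok.
ba: 1a undefined. 1a->0: no, aca/a meet in 0. 1a->1: no, aca/b meet in 1. Open state 2: 1a->2.
bb: 1b undefined. 1b->0: ok.
baa: 2a undefined. 2a->0: ok.
bab: 2b undefined. 2b->0: no, bab/a meet in 0. 2b->1: no, bab/bbb meet in 1. 2b->2: ok.
bac: 2c undefined. 2c->0: ok.
aacc: 1c undefined. 1c->0: no, aacc/a meet in 0. 1c->1: no, aacc/bbb meet in 1. 1c->2: ok.
All examples now run through 3 states with every (state, symbol) defined. Accept strings end in {2}, Reject strings end in {0,1}; accept={2}.

states=3 start=0 accept={2} delta: 0a->0 0b->1 0c->1 1a->2 1b->0 1c->2 2a->0 2b->2 2c->0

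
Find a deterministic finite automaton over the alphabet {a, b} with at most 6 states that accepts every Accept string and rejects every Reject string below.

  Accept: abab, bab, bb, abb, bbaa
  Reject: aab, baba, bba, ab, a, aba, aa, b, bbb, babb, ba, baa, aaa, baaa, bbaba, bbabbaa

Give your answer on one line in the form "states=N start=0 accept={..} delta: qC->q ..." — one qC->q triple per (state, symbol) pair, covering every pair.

states=4 start=0 accept={2} delta: 0a->0 0b->1 1a->1 1b->2 2a->3 2b->0 3a->2 3b->0

Fold the examples into a partial DFA from state 0: repeatedly fix the first undefined (state, symbol) met by the shortest-then-alphabetical prefix, trying targets in increasing order and rejecting any under which an Accept and a Reject string meet in one state with the same remainder; add a state when all current targets are rejected. Accepting states are where Accept strings end.
a: 0a undefined. 0a->0: ok.
b: 0b undefined. 0b->0: no, abab/aab meet in 0. Open state 1: 0b->1.
ba: 1a undefined. 1a->0: no, abab/aab meet in 1. 1a->1: ok.
bb: 1b undefined. 1b->0: no, abab/baba meet in 0. 1b->1: no, abab/aab meet in 1. Open state 2: 1b->2.
bba: 2a undefined. 2a->0: no, bbaa/baba meet in 0. 2a->1: no, bbaa/aab meet in 1. 2a->2: no, abab/baba meet in 2. Open state 3: 2a->3.
bbb: 2b undefined. 2b->0: ok.
bbaa: 3a undefined. 3a->0: no, bbaa/a meet in 0. 3a->1: no, bbaa/aab meet in 1. 3a->2: ok.
bbab: 3b undefined. 3b->0: ok.
All examples now run through 4 states with every (state, symbol) defined. Accept strings end in {2}, Reject strings end in {0,1,3}; accept={2}.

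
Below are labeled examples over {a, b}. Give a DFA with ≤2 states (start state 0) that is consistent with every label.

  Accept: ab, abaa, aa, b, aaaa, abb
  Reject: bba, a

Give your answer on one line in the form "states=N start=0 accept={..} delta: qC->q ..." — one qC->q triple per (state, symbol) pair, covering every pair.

State merging on the prefix tree: take the shortest (then alphabetical) example prefix whose next move is undefined and point that move at state 0, else 1, else 2, ...; a target is out if some Accept/Reject pair would then sit in one state with the same input left (inseparable). If every existing state is out, open a new one.
a: 0a undefined. 0a->0: no, aa/a meet in 0. Open state 1: 0a->1.
b: 0b undefined. 0b->0: ok.
aa: 1a undefined. 1a->0: ok.
ab: 1b undefined. 1b->0: ok.
All examples now run through 2 states with every (state, symbol) defined. Accept strings end in {0}, Reject strings end in {1}; accept={0}.

states=2 start=0 accept={0} delta: 0a->1 0b->0 1a->0 1b->0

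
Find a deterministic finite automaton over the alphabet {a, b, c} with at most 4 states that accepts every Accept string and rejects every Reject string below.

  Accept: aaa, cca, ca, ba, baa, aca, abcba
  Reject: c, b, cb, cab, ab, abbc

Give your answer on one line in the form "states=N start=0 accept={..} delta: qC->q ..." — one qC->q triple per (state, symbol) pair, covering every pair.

Fold the examples into a partial DFA from state 0: repeatedly fix the first undefined (state, symbol) met by the shortest-then-alphabetical prefix, trying targets in increasing order and rejecting any under which an Accept and a Reject string meet in one state with the same remainder; add a state when all current targets are rejected. Accepting states are where Accept strings end.
a: 0a undefined. 0a->0: ok.
b: 0b undefined. 0b->0: no, aaa/b meet in 0. Open state 1: 0b->1.
c: 0c undefined. 0c->0: no, aaa/c meet in 0. 0c->1: ok.
ba: 1a undefined. 1a->0: ok.
cb: 1b undefined. 1b->0: no, aaa/cb meet in 0. 1b->1: ok.
cc: 1c undefined. 1c->0: no, aaa/abbc meet in 0. 1c->1: ok.
All examples now run through 2 states with every (state, symbol) defined. Accept strings end in {0}, Reject strings end in {1}; accept={0}.

states=2 start=0 accept={0} delta: 0a->0 0b->1 0c->1 1a->0 1b->1 1c->1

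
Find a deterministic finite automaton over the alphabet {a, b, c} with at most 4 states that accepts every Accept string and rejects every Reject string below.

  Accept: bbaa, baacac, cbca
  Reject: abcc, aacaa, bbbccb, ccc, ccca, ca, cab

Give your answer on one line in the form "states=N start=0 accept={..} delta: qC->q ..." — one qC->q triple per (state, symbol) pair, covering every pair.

states=4 start=0 accept={0} delta: 0a->0 0b->0 0c->1 1a->2 1b->1 1c->3 2a->1 2b->1 2c->0 3a->0 3b->1 3c->1

Grow the machine one transition at a time. Run the examples from 0; the earliest place one falls off (shortest prefix, ties alphabetical) gets sent to the lowest-numbered state that keeps every Accept/Reject pair distinguishable — a pair clashes when both reach the same state with identical unread suffix — and to a fresh state only if none does.
a: 0a undefined. 0a->0: ok.
b: 0b undefined. 0b->0: ok.
c: 0c undefined. 0c->0: no, bbaa/abcc meet in 0. Open state 1: 0c->1.
ca: 1a undefined. 1a->0: no, bbaa/aacaa meet in 0. 1a->1: no, baacac/abcc meet in 1 with "c" left. Open state 2: 1a->2.
cb: 1b undefined. 1b->0: no, cbca/ca meet in 2. 1b->1: ok.
cc: 1c undefined. 1c->0: no, bbaa/abcc meet in 0. 1c->1: no, cbca/ccca meet in 2. 1c->2: no, baacac/ccc meet in 2 with "c" left. Open state 3: 1c->3.
cab: 2b undefined. 2b->0: no, bbaa/cab meet in 0. 2b->1: ok.
ccc: 3c undefined. 3c->0: no, bbaa/ccc meet in 0. 3c->1: ok.
cbca: 3a undefined. 3a->0: ok.
aacaa: 2a undefined. 2a->0: no, bbaa/aacaa meet in 0. 2a->1: ok.
baacac: 2c undefined. 2c->0: ok.
bbbccb: 3b undefined. 3b->0: no, bbaa/bbbccb meet in 0. 3b->1: ok.
All examples now run through 4 states with every (state, symbol) defined. Accept strings end in {0}, Reject strings end in {1,2,3}; accept={0}.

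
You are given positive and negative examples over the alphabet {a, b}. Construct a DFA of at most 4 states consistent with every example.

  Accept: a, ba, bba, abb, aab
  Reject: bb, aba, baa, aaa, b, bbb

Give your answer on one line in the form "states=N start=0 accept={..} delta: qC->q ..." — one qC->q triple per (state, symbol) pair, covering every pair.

states=3 start=0 accept={1} delta: 0a->1 0b->0 1a->2 1b->1 2a->0 2b->1

Fold the examples into a partial DFA from state 0: repeatedly fix the first undefined (state, symbol) met by the shortest-then-alphabetical prefix, trying targets in increasing order and rejecting any under which an Accept and a Reject string meet in one state with the same remainder; add a state when all current targets are rejected. Accepting states are where Accept strings end.
a: 0a undefined. 0a->0: no, a/aaa meet in 0. Open state 1: 0a->1.
b: 0b undefined. 0b->0: ok.
aa: 1a undefined. 1a->0: no, a/aaa meet in 1. 1a->1: no, a/baa meet in 1. Open state 2: 1a->2.
ab: 1b undefined. 1b->0: no, a/aba meet in 1. 1b->1: ok.
aaa: 2a undefined. 2a->0: ok.
aab: 2b undefined. 2b->0: no, aab/bb meet in 0. 2b->1: ok.
All examples now run through 3 states with every (state, symbol) defined. Accept strings end in {1}, Reject strings end in {0,2}; accept={1}.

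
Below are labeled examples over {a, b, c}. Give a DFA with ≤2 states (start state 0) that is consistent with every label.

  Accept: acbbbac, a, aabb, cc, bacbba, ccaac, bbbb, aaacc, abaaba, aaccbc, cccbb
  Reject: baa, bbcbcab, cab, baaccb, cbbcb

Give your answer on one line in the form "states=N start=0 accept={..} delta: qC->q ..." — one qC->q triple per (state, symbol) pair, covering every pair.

State merging on the prefix tree: take the shortest (then alphabetical) example prefix whose next move is undefined and point that move at state 0, else 1, else 2, ...; a target is out if some Accept/Reject pair would then sit in one state with the same input left (inseparable). If every existing state is out, open a new one.
a: 0a undefined. 0a->0: ok.
b: 0b undefined. 0b->0: no, a/baa meet in 0. Open state 1: 0b->1.
c: 0c undefined. 0c->0: ok.
ba: 1a undefined. 1a->0: no, a/baa meet in 0. 1a->1: ok.
bb: 1b undefined. 1b->0: ok.
bac: 1c undefined. 1c->0: ok.
All examples now run through 2 states with every (state, symbol) defined. Accept strings end in {0}, Reject strings end in {1}; accept={0}.

states=2 start=0 accept={0} delta: 0a->0 0b->1 0c->0 1a->1 1b->0 1c->0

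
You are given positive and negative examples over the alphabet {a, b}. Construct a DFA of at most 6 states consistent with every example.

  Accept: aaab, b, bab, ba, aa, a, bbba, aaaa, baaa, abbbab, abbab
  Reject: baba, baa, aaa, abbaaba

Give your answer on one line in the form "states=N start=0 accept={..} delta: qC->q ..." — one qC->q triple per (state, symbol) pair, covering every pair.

states=4 start=0 accept={0,1,2} delta: 0a->1 0b->1 1a->2 1b->0 2a->3 2b->2 3a->0 3b->2

State merging on the prefix tree: take the shortest (then alphabetical) example prefix whose next move is undefined and point that move at state 0, else 1, else 2, ...; a target is out if some Accept/Reject pair would then sit in one state with the same input left (inseparable). If every existing state is out, open a new one.
a: 0a undefined. 0a->0: no, aa/aaa meet in 0. Open state 1: 0a->1.
b: 0b undefined. 0b->0: no, aa/baa meet in 1 with "a" left. 0b->1: ok.
aa: 1a undefined. 1a->0: no, b/baa meet in 1. 1a->1: no, b/baa meet in 1. Open state 2: 1a->2.
ab: 1b undefined. 1b->0: ok.
aaa: 2a undefined. 2a->0: no, ba/abbaaba meet in 2. 2a->1: no, b/baa meet in 1. 2a->2: no, ba/baa meet in 2. Open state 3: 2a->3.
bab: 2b undefined. 2b->0: no, b/baba meet in 1. 2b->1: no, ba/baba meet in 2. 2b->2: ok.
aaaa: 3a undefined. 3a->0: ok.
aaab: 3b undefined. 3b->0: no, b/abbaaba meet in 1. 3b->1: no, bab/abbaaba meet in 2. 3b->2: ok.
All examples now run through 4 states with every (state, symbol) defined. Accept strings end in {0,1,2}, Reject strings end in {3}; accept={0,1,2}.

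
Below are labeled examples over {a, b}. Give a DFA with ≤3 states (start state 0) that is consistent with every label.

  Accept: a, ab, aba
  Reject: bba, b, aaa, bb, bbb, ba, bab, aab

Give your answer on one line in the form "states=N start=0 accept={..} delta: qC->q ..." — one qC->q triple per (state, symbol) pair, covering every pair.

states=3 start=0 accept={0,1} delta: 0a->1 0b->2 1a->2 1b->0 2a->2 2b->2

State merging on the prefix tree: take the shortest (then alphabetical) example prefix whose next move is undefined and point that move at state 0, else 1, else 2, ...; a target is out if some Accept/Reject pair would then sit in one state with the same input left (inseparable). If every existing state is out, open a new one.
a: 0a undefined. 0a->0: no, a/aaa meet in 0. Open state 1: 0a->1.
b: 0b undefined. 0b->0: no, a/bba meet in 1. 0b->1: no, a/b meet in 1. Open state 2: 0b->2.
aa: 1a undefined. 1a->0: no, a/aaa meet in 1. 1a->1: no, a/aaa meet in 1. 1a->2: ok.
ab: 1b undefined. 1b->0: ok.
ba: 2a undefined. 2a->0: no, ab/aaa meet in 0. 2a->1: no, a/aaa meet in 1. 2a->2: ok.
bb: 2b undefined. 2b->0: no, a/bba meet in 1. 2b->1: no, a/bb meet in 1. 2b->2: ok.
All examples now run through 3 states with every (state, symbol) defined. Accept strings end in {0,1}, Reject strings end in {2}; accept={0,1}.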